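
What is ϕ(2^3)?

φ(2^3) = 2^2·(2−1) = 4·1 = 4.

4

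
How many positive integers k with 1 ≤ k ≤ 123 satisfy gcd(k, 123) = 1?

First factor: 123 = 3 * 41.
φ(3) = 3 − 1 = 2.
φ(41) = 41 − 1 = 40.
φ(123) = 2 × 40 = 80.

80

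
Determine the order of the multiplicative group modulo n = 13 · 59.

696

φ(13) = 13 − 1 = 12.
φ(59) = 59 − 1 = 58.
Since φ is multiplicative, φ(767) = 12 · 58 = 696.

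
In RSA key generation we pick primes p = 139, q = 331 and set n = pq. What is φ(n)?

For distinct primes, φ(pq) = (p−1)(q−1) = 138 × 330 = 45540.

45540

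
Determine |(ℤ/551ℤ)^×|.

Factor 551: 551 = 19 * 29.
φ(551) = 551 · (1 − 1/19) · (1 − 1/29)
       = 551 · 504/551 = 504.

504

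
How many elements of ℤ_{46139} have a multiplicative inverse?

Factor 46139: 46139 = 29 × 37 × 43.
φ(46139) = 46139 · (1 − 1/29) · (1 − 1/37) · (1 − 1/43)
       = 46139 · 42336/46139 = 42336.

42336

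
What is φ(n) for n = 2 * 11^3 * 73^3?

φ(2) = 2 − 1 = 1.
φ(11^3) = 11^3 − 11^2 = 1331 − 121 = 1210.
φ(73^3) = 73^3 − 73^2 = 389017 − 5329 = 383688.
Since φ is multiplicative, φ(1035563254) = 1 · 1210 · 383688 = 464262480.

464262480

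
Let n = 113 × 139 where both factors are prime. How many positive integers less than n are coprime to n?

15456

φ(15707) = 15707 · (1 − 1/113) · (1 − 1/139)
       = 15707 · 15456/15707 = 15456.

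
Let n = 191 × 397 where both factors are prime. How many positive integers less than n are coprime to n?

φ(pq) = (p−1)(q−1) = 190 · 396 = 75240.

75240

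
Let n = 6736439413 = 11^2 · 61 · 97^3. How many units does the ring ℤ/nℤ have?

φ(6736439413) = 6736439413 · (1 − 1/11) · (1 − 1/61) · (1 − 1/97)
       = 6736439413 · 57600/65087 = 5961542400.

5961542400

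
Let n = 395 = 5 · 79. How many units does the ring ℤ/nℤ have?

312

φ(5) = 5 − 1 = 4.
φ(79) = 79 − 1 = 78.
Multiply: 4 · 78 = 312.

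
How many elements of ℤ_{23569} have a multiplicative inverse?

18144

Factor 23569: 23569 = 7^2 × 13 × 37.
φ(7^2) = 7^2 − 7^1 = 49 − 7 = 42.
φ(13) = 13 − 1 = 12.
φ(37) = 37 − 1 = 36.
Multiply: 42 · 12 · 36 = 18144.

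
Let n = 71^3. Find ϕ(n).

φ(357911) = 357911 · (1 − 1/71)
       = 357911 · 70/71 = 352870.

352870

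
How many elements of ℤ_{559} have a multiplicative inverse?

504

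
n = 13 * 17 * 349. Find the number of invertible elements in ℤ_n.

66816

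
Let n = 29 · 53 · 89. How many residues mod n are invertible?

φ(29) = 29 − 1 = 28.
φ(53) = 53 − 1 = 52.
φ(89) = 89 − 1 = 88.
Since φ is multiplicative, φ(136793) = 28 · 52 · 88 = 128128.

128128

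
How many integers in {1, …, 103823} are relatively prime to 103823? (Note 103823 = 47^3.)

101614

φ(47^3) = 47^2·(47−1) = 2209·46 = 101614.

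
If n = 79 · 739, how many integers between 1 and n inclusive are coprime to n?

57564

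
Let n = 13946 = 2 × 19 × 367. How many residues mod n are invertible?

φ(13946) = 13946 · (1 − 1/2) · (1 − 1/19) · (1 − 1/367)
       = 13946 · 6588/13946 = 6588.

6588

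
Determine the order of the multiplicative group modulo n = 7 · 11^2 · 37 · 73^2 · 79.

φ(13193436949) = 13193436949 · (1 − 1/7) · (1 − 1/11) · (1 − 1/37) · (1 − 1/73) · (1 − 1/79)
       = 13193436949 · 12130560/16430183 = 9740839680.

9740839680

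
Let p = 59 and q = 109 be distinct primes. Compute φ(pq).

φ(n) = (p − 1)(q − 1) = (59−1)(109−1) = 58·108 = 6264.

6264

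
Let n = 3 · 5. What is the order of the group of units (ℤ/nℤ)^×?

φ(3) = 3 − 1 = 2.
φ(5) = 5 − 1 = 4.
φ(15) = 2 × 4 = 8.

8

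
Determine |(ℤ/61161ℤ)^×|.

36288

Prime factorization: 61161 = 3 · 19 · 29 · 37.
φ(61161) = 61161 · (1 − 1/3) · (1 − 1/19) · (1 − 1/29) · (1 − 1/37)
       = 61161 · 36288/61161 = 36288.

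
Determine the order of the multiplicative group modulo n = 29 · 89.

φ(2581) = 2581 · (1 − 1/29) · (1 − 1/89)
       = 2581 · 2464/2581 = 2464.

2464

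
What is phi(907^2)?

821742

φ(907^2) = 907^2 − 907^1 = 822649 − 907 = 821742.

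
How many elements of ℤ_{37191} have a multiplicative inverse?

18480

First factor: 37191 = 3 * 7**2 * 11 * 23.
φ(37191) = 37191 · (1 − 1/3) · (1 − 1/7) · (1 − 1/11) · (1 − 1/23)
       = 37191 · 2640/5313 = 18480.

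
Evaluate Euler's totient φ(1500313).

1500313 = 23 × 37 × 41 × 43.
φ(23) = 23 − 1 = 22.
φ(37) = 37 − 1 = 36.
φ(41) = 41 − 1 = 40.
φ(43) = 43 − 1 = 42.
Since φ is multiplicative, φ(1500313) = 22 · 36 · 40 · 42 = 1330560.

1330560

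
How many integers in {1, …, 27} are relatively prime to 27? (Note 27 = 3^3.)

18

φ(3^3) = 3^2·(3−1) = 9·2 = 18.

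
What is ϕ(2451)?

First factor: 2451 = 3 · 19 · 43.
φ(2451) = 2451 · (1 − 1/3) · (1 − 1/19) · (1 − 1/43)
       = 2451 · 1512/2451 = 1512.

1512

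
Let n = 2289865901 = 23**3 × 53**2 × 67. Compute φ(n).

2116905648

φ(23^3) = 23^3 − 23^2 = 12167 − 529 = 11638.
φ(53^2) = 53^1·(53−1) = 53·52 = 2756.
φ(67) = 67 − 1 = 66.
Multiply: 11638 · 2756 · 66 = 2116905648.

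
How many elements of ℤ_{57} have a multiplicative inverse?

36

Factor 57: 57 = 3 * 19.
φ(3) = 3 − 1 = 2.
φ(19) = 19 − 1 = 18.
φ(57) = 2 × 18 = 36.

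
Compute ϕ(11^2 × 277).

φ(11^2) = 11^2 − 11^1 = 121 − 11 = 110.
φ(277) = 277 − 1 = 276.
Since φ is multiplicative, φ(33517) = 110 · 276 = 30360.

30360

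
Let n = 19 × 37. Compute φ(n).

648

φ(703) = 703 · (1 − 1/19) · (1 − 1/37)
       = 703 · 648/703 = 648.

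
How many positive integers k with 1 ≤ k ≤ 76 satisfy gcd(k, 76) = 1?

36

Prime factorization: 76 = 2^2 * 19.
φ(76) = 76 · (1 − 1/2) · (1 − 1/19)
       = 76 · 18/38 = 36.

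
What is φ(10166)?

4224

First factor: 10166 = 2 × 13 × 17 × 23.
φ(10166) = 10166 · (1 − 1/2) · (1 − 1/13) · (1 − 1/17) · (1 − 1/23)
       = 10166 · 4224/10166 = 4224.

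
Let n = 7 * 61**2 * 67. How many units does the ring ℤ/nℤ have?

1449360

φ(1745149) = 1745149 · (1 − 1/7) · (1 − 1/61) · (1 − 1/67)
       = 1745149 · 23760/28609 = 1449360.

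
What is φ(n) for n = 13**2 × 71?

φ(13^2) = 13^2 − 13^1 = 169 − 13 = 156.
φ(71) = 71 − 1 = 70.
Since φ is multiplicative, φ(11999) = 156 · 70 = 10920.

10920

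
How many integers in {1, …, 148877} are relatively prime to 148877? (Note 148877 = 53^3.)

146068

φ(53^3) = 53^3 − 53^2 = 148877 − 2809 = 146068.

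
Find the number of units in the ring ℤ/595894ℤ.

262080

595894 = 2 * 13**2 * 41 * 43.
φ(595894) = 595894 · (1 − 1/2) · (1 − 1/13) · (1 − 1/41) · (1 − 1/43)
       = 595894 · 20160/45838 = 262080.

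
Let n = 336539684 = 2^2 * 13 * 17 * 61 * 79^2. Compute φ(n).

φ(2^2) = 2^2 − 2^1 = 4 − 2 = 2.
φ(13) = 13 − 1 = 12.
φ(17) = 17 − 1 = 16.
φ(61) = 61 − 1 = 60.
φ(79^2) = 79^2 − 79^1 = 6241 − 79 = 6162.
Multiply: 2 · 12 · 16 · 60 · 6162 = 141972480.

141972480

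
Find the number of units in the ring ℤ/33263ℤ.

Factor 33263: 33263 = 29 · 31 · 37.
φ(33263) = 33263 · (1 − 1/29) · (1 − 1/31) · (1 − 1/37)
       = 33263 · 30240/33263 = 30240.

30240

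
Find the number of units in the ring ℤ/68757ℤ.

First factor: 68757 = 3 * 13 * 41 * 43.
φ(3) = 3 − 1 = 2.
φ(13) = 13 − 1 = 12.
φ(41) = 41 − 1 = 40.
φ(43) = 43 − 1 = 42.
Multiply: 2 · 12 · 40 · 42 = 40320.

40320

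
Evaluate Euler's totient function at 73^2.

φ(5329) = 5329 · (1 − 1/73)
       = 5329 · 72/73 = 5256.

5256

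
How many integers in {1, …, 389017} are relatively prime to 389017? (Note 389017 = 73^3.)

383688

φ(73^3) = 73^2·(73−1) = 5329·72 = 383688.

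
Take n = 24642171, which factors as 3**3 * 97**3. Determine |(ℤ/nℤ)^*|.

16258752

φ(24642171) = 24642171 · (1 − 1/3) · (1 − 1/97)
       = 24642171 · 192/291 = 16258752.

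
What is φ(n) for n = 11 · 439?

4380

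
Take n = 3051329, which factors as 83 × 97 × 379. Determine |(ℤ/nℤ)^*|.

φ(83) = 83 − 1 = 82.
φ(97) = 97 − 1 = 96.
φ(379) = 379 − 1 = 378.
φ(3051329) = 82 × 96 × 378 = 2975616.

2975616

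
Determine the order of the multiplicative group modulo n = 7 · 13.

φ(91) = 91 · (1 − 1/7) · (1 − 1/13)
       = 91 · 72/91 = 72.

72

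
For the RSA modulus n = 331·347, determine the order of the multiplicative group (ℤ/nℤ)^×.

114180

φ(331) = 331 − 1 = 330.
φ(347) = 347 − 1 = 346.
Multiply: 330 · 346 = 114180.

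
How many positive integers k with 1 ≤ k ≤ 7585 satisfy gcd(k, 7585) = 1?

7585 = 5 * 37 * 41.
φ(5) = 5 − 1 = 4.
φ(37) = 37 − 1 = 36.
φ(41) = 41 − 1 = 40.
Since φ is multiplicative, φ(7585) = 4 · 36 · 40 = 5760.

5760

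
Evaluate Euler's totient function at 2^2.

2

φ(4) = 4 · (1 − 1/2)
       = 4 · 1/2 = 2.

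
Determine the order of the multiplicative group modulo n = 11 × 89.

φ(979) = 979 · (1 − 1/11) · (1 − 1/89)
       = 979 · 880/979 = 880.

880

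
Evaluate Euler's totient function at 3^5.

φ(3^5) = 3^4·(3−1) = 81·2 = 162.

162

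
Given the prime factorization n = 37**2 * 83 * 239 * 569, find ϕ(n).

φ(15452249357) = 15452249357 · (1 − 1/37) · (1 − 1/83) · (1 − 1/239) · (1 − 1/569)
       = 15452249357 · 399063168/417628361 = 14765337216.

14765337216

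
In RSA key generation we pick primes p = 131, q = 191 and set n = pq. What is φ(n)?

24700

φ(pq) = (p−1)(q−1) = 130 · 190 = 24700.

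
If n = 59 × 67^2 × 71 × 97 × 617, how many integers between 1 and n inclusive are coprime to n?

φ(59) = 59 − 1 = 58.
φ(67^2) = 67^1·(67−1) = 67·66 = 4422.
φ(71) = 71 − 1 = 70.
φ(97) = 97 − 1 = 96.
φ(617) = 617 − 1 = 616.
Since φ is multiplicative, φ(1125425792429) = 58 · 4422 · 70 · 96 · 616 = 1061687531520.

1061687531520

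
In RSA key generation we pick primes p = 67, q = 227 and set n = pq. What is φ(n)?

14916

φ(15209) = 15209 · (1 − 1/67) · (1 − 1/227)
       = 15209 · 14916/15209 = 14916.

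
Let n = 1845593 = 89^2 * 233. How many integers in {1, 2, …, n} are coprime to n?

1817024

φ(1845593) = 1845593 · (1 − 1/89) · (1 − 1/233)
       = 1845593 · 20416/20737 = 1817024.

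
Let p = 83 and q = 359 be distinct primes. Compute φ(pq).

For distinct primes, φ(pq) = (p−1)(q−1) = 82 × 358 = 29356.

29356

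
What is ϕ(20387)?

18144

20387 = 19 * 29 * 37.
φ(19) = 19 − 1 = 18.
φ(29) = 29 − 1 = 28.
φ(37) = 37 − 1 = 36.
Multiply: 18 · 28 · 36 = 18144.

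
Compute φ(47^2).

2162

φ(47^2) = 47^2 − 47^1 = 2209 − 47 = 2162.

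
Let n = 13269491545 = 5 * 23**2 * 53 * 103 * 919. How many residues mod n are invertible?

9855001728

φ(13269491545) = 13269491545 · (1 − 1/5) · (1 − 1/23) · (1 − 1/53) · (1 − 1/103) · (1 − 1/919)
       = 13269491545 · 428478336/576934415 = 9855001728.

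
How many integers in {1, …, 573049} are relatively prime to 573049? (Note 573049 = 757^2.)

572292

φ(573049) = 573049 · (1 − 1/757)
       = 573049 · 756/757 = 572292.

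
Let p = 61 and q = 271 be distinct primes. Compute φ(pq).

16200

For distinct primes, φ(pq) = (p−1)(q−1) = 60 × 270 = 16200.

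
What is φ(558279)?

First factor: 558279 = 3**3 * 23 * 29 * 31.
φ(558279) = 558279 · (1 − 1/3) · (1 − 1/23) · (1 − 1/29) · (1 − 1/31)
       = 558279 · 36960/62031 = 332640.

332640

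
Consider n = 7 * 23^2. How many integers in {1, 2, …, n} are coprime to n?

3036

φ(3703) = 3703 · (1 − 1/7) · (1 − 1/23)
       = 3703 · 132/161 = 3036.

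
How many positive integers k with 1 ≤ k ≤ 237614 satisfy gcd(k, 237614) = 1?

101088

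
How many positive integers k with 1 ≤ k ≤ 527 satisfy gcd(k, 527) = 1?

Factor 527: 527 = 17 × 31.
φ(527) = 527 · (1 − 1/17) · (1 − 1/31)
       = 527 · 480/527 = 480.

480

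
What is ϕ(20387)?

First factor: 20387 = 19 × 29 × 37.
φ(19) = 19 − 1 = 18.
φ(29) = 29 − 1 = 28.
φ(37) = 37 − 1 = 36.
Since φ is multiplicative, φ(20387) = 18 · 28 · 36 = 18144.

18144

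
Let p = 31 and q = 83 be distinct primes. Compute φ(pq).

2460

φ(pq) = (p−1)(q−1) = 30 · 82 = 2460.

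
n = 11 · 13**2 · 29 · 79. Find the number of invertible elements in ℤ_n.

3407040

φ(4258969) = 4258969 · (1 − 1/11) · (1 − 1/13) · (1 − 1/29) · (1 − 1/79)
       = 4258969 · 262080/327613 = 3407040.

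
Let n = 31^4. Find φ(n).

φ(31^4) = 31^4 − 31^3 = 923521 − 29791 = 893730.

893730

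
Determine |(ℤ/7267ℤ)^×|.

7267 = 13^2 × 43.
φ(13^2) = 13^1·(13−1) = 13·12 = 156.
φ(43) = 43 − 1 = 42.
Multiply: 156 · 42 = 6552.

6552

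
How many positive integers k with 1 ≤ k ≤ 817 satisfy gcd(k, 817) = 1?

756

Prime factorization: 817 = 19 · 43.
φ(19) = 19 − 1 = 18.
φ(43) = 43 − 1 = 42.
Multiply: 18 · 42 = 756.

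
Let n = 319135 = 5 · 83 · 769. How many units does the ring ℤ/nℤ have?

251904

φ(319135) = 319135 · (1 − 1/5) · (1 − 1/83) · (1 − 1/769)
       = 319135 · 251904/319135 = 251904.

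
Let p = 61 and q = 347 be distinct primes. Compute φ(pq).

20760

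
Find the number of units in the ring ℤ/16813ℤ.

14784

Factor 16813: 16813 = 17 * 23 * 43.
φ(16813) = 16813 · (1 − 1/17) · (1 − 1/23) · (1 − 1/43)
       = 16813 · 14784/16813 = 14784.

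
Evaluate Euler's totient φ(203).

168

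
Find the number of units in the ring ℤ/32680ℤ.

Factor 32680: 32680 = 2^3 · 5 · 19 · 43.
φ(32680) = 32680 · (1 − 1/2) · (1 − 1/5) · (1 − 1/19) · (1 − 1/43)
       = 32680 · 3024/8170 = 12096.

12096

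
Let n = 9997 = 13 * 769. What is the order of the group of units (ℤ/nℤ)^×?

φ(13) = 13 − 1 = 12.
φ(769) = 769 − 1 = 768.
φ(9997) = 12 × 768 = 9216.

9216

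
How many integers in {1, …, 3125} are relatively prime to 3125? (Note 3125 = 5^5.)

φ(5^5) = 5^5 − 5^4 = 3125 − 625 = 2500.

2500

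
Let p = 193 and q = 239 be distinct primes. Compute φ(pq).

45696

φ(193) = 193 − 1 = 192.
φ(239) = 239 − 1 = 238.
Since φ is multiplicative, φ(46127) = 192 · 238 = 45696.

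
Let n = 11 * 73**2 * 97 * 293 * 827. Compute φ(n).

φ(11) = 11 − 1 = 10.
φ(73^2) = 73^2 − 73^1 = 5329 − 73 = 5256.
φ(97) = 97 − 1 = 96.
φ(293) = 293 − 1 = 292.
φ(827) = 827 − 1 = 826.
Since φ is multiplicative, φ(1377790765373) = 10 · 5256 · 96 · 292 · 826 = 1216996945920.

1216996945920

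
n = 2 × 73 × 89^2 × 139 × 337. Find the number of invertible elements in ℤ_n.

26147100672

φ(54172336838) = 54172336838 · (1 − 1/2) · (1 − 1/73) · (1 − 1/89) · (1 − 1/139) · (1 − 1/337)
       = 54172336838 · 293787648/608677942 = 26147100672.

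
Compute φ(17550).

Prime factorization: 17550 = 2 * 3^3 * 5^2 * 13.
φ(2) = 2 − 1 = 1.
φ(3^3) = 3^3 − 3^2 = 27 − 9 = 18.
φ(5^2) = 5^1·(5−1) = 5·4 = 20.
φ(13) = 13 − 1 = 12.
Since φ is multiplicative, φ(17550) = 1 · 18 · 20 · 12 = 4320.

4320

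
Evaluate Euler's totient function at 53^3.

146068

φ(53^3) = 53^2·(53−1) = 2809·52 = 146068.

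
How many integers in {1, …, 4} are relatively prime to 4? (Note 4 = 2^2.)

φ(2^2) = 2^1·(2−1) = 2·1 = 2.

2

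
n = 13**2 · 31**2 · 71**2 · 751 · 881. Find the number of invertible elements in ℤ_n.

475891416000000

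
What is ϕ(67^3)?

296274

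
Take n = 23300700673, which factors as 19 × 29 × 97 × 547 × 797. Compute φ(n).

21028460544

φ(23300700673) = 23300700673 · (1 − 1/19) · (1 − 1/29) · (1 − 1/97) · (1 − 1/547) · (1 − 1/797)
       = 23300700673 · 21028460544/23300700673 = 21028460544.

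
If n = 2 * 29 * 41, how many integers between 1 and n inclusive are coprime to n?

φ(2378) = 2378 · (1 − 1/2) · (1 − 1/29) · (1 − 1/41)
       = 2378 · 1120/2378 = 1120.

1120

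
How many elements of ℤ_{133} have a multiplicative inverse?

Prime factorization: 133 = 7 · 19.
φ(133) = 133 · (1 − 1/7) · (1 − 1/19)
       = 133 · 108/133 = 108.

108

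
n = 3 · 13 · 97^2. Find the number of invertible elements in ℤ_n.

223488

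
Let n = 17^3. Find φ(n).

4624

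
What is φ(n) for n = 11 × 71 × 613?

φ(478753) = 478753 · (1 − 1/11) · (1 − 1/71) · (1 − 1/613)
       = 478753 · 428400/478753 = 428400.

428400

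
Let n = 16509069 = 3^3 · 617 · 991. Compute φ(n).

φ(16509069) = 16509069 · (1 − 1/3) · (1 − 1/617) · (1 − 1/991)
       = 16509069 · 1219680/1834341 = 10977120.

10977120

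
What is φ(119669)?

101640

119669 = 11^2 · 23 · 43.
φ(119669) = 119669 · (1 − 1/11) · (1 − 1/23) · (1 − 1/43)
       = 119669 · 9240/10879 = 101640.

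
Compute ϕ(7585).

5760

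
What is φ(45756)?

Prime factorization: 45756 = 2^2 · 3^2 · 31 · 41.
φ(45756) = 45756 · (1 − 1/2) · (1 − 1/3) · (1 − 1/31) · (1 − 1/41)
       = 45756 · 2400/7626 = 14400.

14400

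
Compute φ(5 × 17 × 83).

φ(5) = 5 − 1 = 4.
φ(17) = 17 − 1 = 16.
φ(83) = 83 − 1 = 82.
Since φ is multiplicative, φ(7055) = 4 · 16 · 82 = 5248.

5248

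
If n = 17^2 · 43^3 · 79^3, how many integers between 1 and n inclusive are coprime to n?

10282622470848

φ(17^2) = 17^2 − 17^1 = 289 − 17 = 272.
φ(43^3) = 43^2·(43−1) = 1849·42 = 77658.
φ(79^3) = 79^3 − 79^2 = 493039 − 6241 = 486798.
Multiply: 272 · 77658 · 486798 = 10282622470848.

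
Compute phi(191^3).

φ(191^3) = 191^2·(191−1) = 36481·190 = 6931390.

6931390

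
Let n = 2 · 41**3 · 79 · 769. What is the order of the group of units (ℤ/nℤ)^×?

4027944960

φ(8374039342) = 8374039342 · (1 − 1/2) · (1 − 1/41) · (1 − 1/79) · (1 − 1/769)
       = 8374039342 · 2396160/4981582 = 4027944960.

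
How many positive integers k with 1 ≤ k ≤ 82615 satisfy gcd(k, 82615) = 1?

57600

First factor: 82615 = 5 × 13 × 31 × 41.
φ(5) = 5 − 1 = 4.
φ(13) = 13 − 1 = 12.
φ(31) = 31 − 1 = 30.
φ(41) = 41 − 1 = 40.
Since φ is multiplicative, φ(82615) = 4 · 12 · 30 · 40 = 57600.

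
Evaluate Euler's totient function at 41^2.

1640

φ(41^2) = 41^2 − 41^1 = 1681 − 41 = 1640.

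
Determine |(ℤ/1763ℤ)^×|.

1680

Prime factorization: 1763 = 41 × 43.
φ(41) = 41 − 1 = 40.
φ(43) = 43 − 1 = 42.
Multiply: 40 · 42 = 1680.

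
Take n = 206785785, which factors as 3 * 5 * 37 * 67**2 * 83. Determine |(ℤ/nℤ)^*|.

104429952

φ(206785785) = 206785785 · (1 − 1/3) · (1 − 1/5) · (1 − 1/37) · (1 − 1/67) · (1 − 1/83)
       = 206785785 · 1558656/3086355 = 104429952.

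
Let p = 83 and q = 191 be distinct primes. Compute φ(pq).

15580

For distinct primes, φ(pq) = (p−1)(q−1) = 82 × 190 = 15580.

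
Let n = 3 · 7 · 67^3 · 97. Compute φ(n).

341307648

φ(3) = 3 − 1 = 2.
φ(7) = 7 − 1 = 6.
φ(67^3) = 67^3 − 67^2 = 300763 − 4489 = 296274.
φ(97) = 97 − 1 = 96.
Multiply: 2 · 6 · 296274 · 96 = 341307648.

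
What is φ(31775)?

31775 = 5^2 · 31 · 41.
φ(5^2) = 5^2 − 5^1 = 25 − 5 = 20.
φ(31) = 31 − 1 = 30.
φ(41) = 41 − 1 = 40.
Multiply: 20 · 30 · 40 = 24000.

24000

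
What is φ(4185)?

2160

First factor: 4185 = 3**3 * 5 * 31.
φ(4185) = 4185 · (1 − 1/3) · (1 − 1/5) · (1 − 1/31)
       = 4185 · 240/465 = 2160.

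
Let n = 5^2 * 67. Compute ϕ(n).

φ(5^2) = 5^2 − 5^1 = 25 − 5 = 20.
φ(67) = 67 − 1 = 66.
Since φ is multiplicative, φ(1675) = 20 · 66 = 1320.

1320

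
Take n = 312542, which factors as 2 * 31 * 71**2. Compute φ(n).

φ(2) = 2 − 1 = 1.
φ(31) = 31 − 1 = 30.
φ(71^2) = 71^1·(71−1) = 71·70 = 4970.
Multiply: 1 · 30 · 4970 = 149100.

149100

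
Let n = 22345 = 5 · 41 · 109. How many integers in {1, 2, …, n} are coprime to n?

φ(5) = 5 − 1 = 4.
φ(41) = 41 − 1 = 40.
φ(109) = 109 − 1 = 108.
Since φ is multiplicative, φ(22345) = 4 · 40 · 108 = 17280.

17280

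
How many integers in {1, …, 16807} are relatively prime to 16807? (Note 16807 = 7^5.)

φ(7^5) = 7^5 − 7^4 = 16807 − 2401 = 14406.

14406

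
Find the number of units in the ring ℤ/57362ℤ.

25872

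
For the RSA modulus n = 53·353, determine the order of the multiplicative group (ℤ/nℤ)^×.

18304

For distinct primes, φ(pq) = (p−1)(q−1) = 52 × 352 = 18304.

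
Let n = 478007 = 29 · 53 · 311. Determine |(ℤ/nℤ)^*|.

451360

φ(478007) = 478007 · (1 − 1/29) · (1 − 1/53) · (1 − 1/311)
       = 478007 · 451360/478007 = 451360.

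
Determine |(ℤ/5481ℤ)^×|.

Factor 5481: 5481 = 3^3 · 7 · 29.
φ(5481) = 5481 · (1 − 1/3) · (1 − 1/7) · (1 − 1/29)
       = 5481 · 336/609 = 3024.

3024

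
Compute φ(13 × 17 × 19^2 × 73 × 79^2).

29132752896

φ(13) = 13 − 1 = 12.
φ(17) = 17 − 1 = 16.
φ(19^2) = 19^2 − 19^1 = 361 − 19 = 342.
φ(73) = 73 − 1 = 72.
φ(79^2) = 79^1·(79−1) = 79·78 = 6162.
Multiply: 12 · 16 · 342 · 72 · 6162 = 29132752896.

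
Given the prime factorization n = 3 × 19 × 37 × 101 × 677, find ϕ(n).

87609600

φ(144207093) = 144207093 · (1 − 1/3) · (1 − 1/19) · (1 − 1/37) · (1 − 1/101) · (1 − 1/677)
       = 144207093 · 87609600/144207093 = 87609600.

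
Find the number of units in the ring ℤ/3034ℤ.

1440

3034 = 2 · 37 · 41.
φ(3034) = 3034 · (1 − 1/2) · (1 − 1/37) · (1 − 1/41)
       = 3034 · 1440/3034 = 1440.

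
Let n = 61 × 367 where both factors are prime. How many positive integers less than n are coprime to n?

φ(n) = (p − 1)(q − 1) = (61−1)(367−1) = 60·366 = 21960.

21960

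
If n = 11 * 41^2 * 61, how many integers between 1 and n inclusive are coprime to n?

984000

φ(1127951) = 1127951 · (1 − 1/11) · (1 − 1/41) · (1 − 1/61)
       = 1127951 · 24000/27511 = 984000.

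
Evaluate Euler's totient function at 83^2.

φ(83^2) = 83^2 − 83^1 = 6889 − 83 = 6806.

6806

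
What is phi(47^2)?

φ(47^2) = 47^2 − 47^1 = 2209 − 47 = 2162.

2162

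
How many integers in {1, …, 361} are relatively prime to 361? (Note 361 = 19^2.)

342

φ(361) = 361 · (1 − 1/19)
       = 361 · 18/19 = 342.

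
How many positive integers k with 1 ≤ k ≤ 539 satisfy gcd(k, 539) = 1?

420

Factor 539: 539 = 7^2 · 11.
φ(539) = 539 · (1 − 1/7) · (1 − 1/11)
       = 539 · 60/77 = 420.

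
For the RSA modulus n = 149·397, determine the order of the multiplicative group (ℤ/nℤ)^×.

φ(n) = (p − 1)(q − 1) = (149−1)(397−1) = 148·396 = 58608.

58608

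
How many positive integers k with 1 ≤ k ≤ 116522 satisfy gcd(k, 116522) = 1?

47040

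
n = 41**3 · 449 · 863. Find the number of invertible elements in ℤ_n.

25966474240

φ(41^3) = 41^2·(41−1) = 1681·40 = 67240.
φ(449) = 449 − 1 = 448.
φ(863) = 863 − 1 = 862.
φ(26705991527) = 67240 × 448 × 862 = 25966474240.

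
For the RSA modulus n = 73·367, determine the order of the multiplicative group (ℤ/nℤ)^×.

For distinct primes, φ(pq) = (p−1)(q−1) = 72 × 366 = 26352.

26352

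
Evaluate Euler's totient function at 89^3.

697048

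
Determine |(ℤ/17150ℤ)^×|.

First factor: 17150 = 2 · 5^2 · 7^3.
φ(17150) = 17150 · (1 − 1/2) · (1 − 1/5) · (1 − 1/7)
       = 17150 · 24/70 = 5880.

5880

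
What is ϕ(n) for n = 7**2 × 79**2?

φ(305809) = 305809 · (1 − 1/7) · (1 − 1/79)
       = 305809 · 468/553 = 258804.

258804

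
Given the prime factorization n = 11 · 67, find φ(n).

φ(11) = 11 − 1 = 10.
φ(67) = 67 − 1 = 66.
Multiply: 10 · 66 = 660.

660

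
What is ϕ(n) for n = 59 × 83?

φ(4897) = 4897 · (1 − 1/59) · (1 − 1/83)
       = 4897 · 4756/4897 = 4756.

4756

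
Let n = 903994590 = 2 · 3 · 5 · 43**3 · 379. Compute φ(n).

234837792

φ(903994590) = 903994590 · (1 − 1/2) · (1 − 1/3) · (1 − 1/5) · (1 − 1/43) · (1 − 1/379)
       = 903994590 · 127008/488910 = 234837792.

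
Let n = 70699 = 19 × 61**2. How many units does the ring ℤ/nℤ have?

65880

φ(19) = 19 − 1 = 18.
φ(61^2) = 61^2 − 61^1 = 3721 − 61 = 3660.
Multiply: 18 · 3660 = 65880.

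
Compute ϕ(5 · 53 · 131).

27040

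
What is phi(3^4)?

54

φ(81) = 81 · (1 − 1/3)
       = 81 · 2/3 = 54.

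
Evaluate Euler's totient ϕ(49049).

Prime factorization: 49049 = 7^3 × 11 × 13.
φ(7^3) = 7^3 − 7^2 = 343 − 49 = 294.
φ(11) = 11 − 1 = 10.
φ(13) = 13 − 1 = 12.
φ(49049) = 294 × 10 × 12 = 35280.

35280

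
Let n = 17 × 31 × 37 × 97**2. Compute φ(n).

φ(183466091) = 183466091 · (1 − 1/17) · (1 − 1/31) · (1 − 1/37) · (1 − 1/97)
       = 183466091 · 1658880/1891403 = 160911360.

160911360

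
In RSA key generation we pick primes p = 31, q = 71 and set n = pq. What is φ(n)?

φ(pq) = (p−1)(q−1) = 30 · 70 = 2100.

2100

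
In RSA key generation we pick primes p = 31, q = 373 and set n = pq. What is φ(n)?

11160

φ(11563) = 11563 · (1 − 1/31) · (1 − 1/373)
       = 11563 · 11160/11563 = 11160.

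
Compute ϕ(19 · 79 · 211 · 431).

φ(136502441) = 136502441 · (1 − 1/19) · (1 − 1/79) · (1 − 1/211) · (1 − 1/431)
       = 136502441 · 126781200/136502441 = 126781200.

126781200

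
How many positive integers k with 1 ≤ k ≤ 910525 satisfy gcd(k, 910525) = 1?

First factor: 910525 = 5^2 · 7 · 11^2 · 43.
φ(5^2) = 5^2 − 5^1 = 25 − 5 = 20.
φ(7) = 7 − 1 = 6.
φ(11^2) = 11^2 − 11^1 = 121 − 11 = 110.
φ(43) = 43 − 1 = 42.
Since φ is multiplicative, φ(910525) = 20 · 6 · 110 · 42 = 554400.

554400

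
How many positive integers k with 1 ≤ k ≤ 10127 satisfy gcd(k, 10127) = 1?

Prime factorization: 10127 = 13 × 19 × 41.
φ(13) = 13 − 1 = 12.
φ(19) = 19 − 1 = 18.
φ(41) = 41 − 1 = 40.
φ(10127) = 12 × 18 × 40 = 8640.

8640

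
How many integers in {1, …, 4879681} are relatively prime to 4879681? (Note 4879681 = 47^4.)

φ(47^4) = 47^3·(47−1) = 103823·46 = 4775858.

4775858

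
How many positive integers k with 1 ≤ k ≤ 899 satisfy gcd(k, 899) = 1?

840

899 = 29 · 31.
φ(29) = 29 − 1 = 28.
φ(31) = 31 − 1 = 30.
Multiply: 28 · 30 = 840.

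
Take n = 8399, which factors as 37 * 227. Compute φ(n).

φ(37) = 37 − 1 = 36.
φ(227) = 227 − 1 = 226.
Multiply: 36 · 226 = 8136.

8136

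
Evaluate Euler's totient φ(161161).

110880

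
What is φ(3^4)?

54

φ(3^4) = 3^4 − 3^3 = 81 − 27 = 54.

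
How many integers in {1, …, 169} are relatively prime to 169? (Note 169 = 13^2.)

156

φ(169) = 169 · (1 − 1/13)
       = 169 · 12/13 = 156.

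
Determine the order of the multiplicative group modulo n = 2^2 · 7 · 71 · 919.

φ(2^2) = 2^2 − 2^1 = 4 − 2 = 2.
φ(7) = 7 − 1 = 6.
φ(71) = 71 − 1 = 70.
φ(919) = 919 − 1 = 918.
φ(1826972) = 2 × 6 × 70 × 918 = 771120.

771120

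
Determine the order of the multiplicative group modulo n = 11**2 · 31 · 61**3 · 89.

φ(11^2) = 11^1·(11−1) = 11·10 = 110.
φ(31) = 31 − 1 = 30.
φ(61^3) = 61^2·(61−1) = 3721·60 = 223260.
φ(89) = 89 − 1 = 88.
Multiply: 110 · 30 · 223260 · 88 = 64834704000.

64834704000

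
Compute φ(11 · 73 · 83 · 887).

φ(59117663) = 59117663 · (1 − 1/11) · (1 − 1/73) · (1 − 1/83) · (1 − 1/887)
       = 59117663 · 52309440/59117663 = 52309440.

52309440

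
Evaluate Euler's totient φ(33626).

14784

33626 = 2 × 17 × 23 × 43.
φ(2) = 2 − 1 = 1.
φ(17) = 17 − 1 = 16.
φ(23) = 23 − 1 = 22.
φ(43) = 43 − 1 = 42.
Since φ is multiplicative, φ(33626) = 1 · 16 · 22 · 42 = 14784.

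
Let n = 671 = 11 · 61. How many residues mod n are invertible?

φ(11) = 11 − 1 = 10.
φ(61) = 61 − 1 = 60.
φ(671) = 10 × 60 = 600.

600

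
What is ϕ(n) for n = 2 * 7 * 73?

432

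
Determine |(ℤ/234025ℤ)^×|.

158400

Factor 234025: 234025 = 5^2 × 11 × 23 × 37.
φ(234025) = 234025 · (1 − 1/5) · (1 − 1/11) · (1 − 1/23) · (1 − 1/37)
       = 234025 · 31680/46805 = 158400.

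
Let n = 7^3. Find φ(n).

294

φ(343) = 343 · (1 − 1/7)
       = 343 · 6/7 = 294.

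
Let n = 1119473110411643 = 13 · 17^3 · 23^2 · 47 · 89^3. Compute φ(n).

900264459393024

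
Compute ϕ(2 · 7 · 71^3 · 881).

1863153600

φ(2) = 2 − 1 = 1.
φ(7) = 7 − 1 = 6.
φ(71^3) = 71^2·(71−1) = 5041·70 = 352870.
φ(881) = 881 − 1 = 880.
Since φ is multiplicative, φ(4414474274) = 1 · 6 · 352870 · 880 = 1863153600.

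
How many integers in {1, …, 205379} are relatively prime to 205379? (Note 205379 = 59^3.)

201898

φ(205379) = 205379 · (1 − 1/59)
       = 205379 · 58/59 = 201898.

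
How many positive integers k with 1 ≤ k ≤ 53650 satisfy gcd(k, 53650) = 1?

Factor 53650: 53650 = 2 · 5**2 · 29 · 37.
φ(2) = 2 − 1 = 1.
φ(5^2) = 5^1·(5−1) = 5·4 = 20.
φ(29) = 29 − 1 = 28.
φ(37) = 37 − 1 = 36.
Since φ is multiplicative, φ(53650) = 1 · 20 · 28 · 36 = 20160.

20160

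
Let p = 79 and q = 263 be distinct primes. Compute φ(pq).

For distinct primes, φ(pq) = (p−1)(q−1) = 78 × 262 = 20436.

20436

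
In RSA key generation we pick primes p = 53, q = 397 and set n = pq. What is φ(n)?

φ(n) = (p − 1)(q − 1) = (53−1)(397−1) = 52·396 = 20592.

20592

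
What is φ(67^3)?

296274

φ(300763) = 300763 · (1 − 1/67)
       = 300763 · 66/67 = 296274.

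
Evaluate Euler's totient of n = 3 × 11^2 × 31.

6600

φ(3) = 3 − 1 = 2.
φ(11^2) = 11^2 − 11^1 = 121 − 11 = 110.
φ(31) = 31 − 1 = 30.
Multiply: 2 · 110 · 30 = 6600.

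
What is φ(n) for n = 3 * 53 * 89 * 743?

6790784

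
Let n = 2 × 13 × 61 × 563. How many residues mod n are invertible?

404640

φ(892918) = 892918 · (1 − 1/2) · (1 − 1/13) · (1 − 1/61) · (1 − 1/563)
       = 892918 · 404640/892918 = 404640.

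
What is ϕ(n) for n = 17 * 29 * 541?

φ(266713) = 266713 · (1 − 1/17) · (1 − 1/29) · (1 − 1/541)
       = 266713 · 241920/266713 = 241920.

241920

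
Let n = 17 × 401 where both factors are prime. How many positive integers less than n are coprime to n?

For distinct primes, φ(pq) = (p−1)(q−1) = 16 × 400 = 6400.

6400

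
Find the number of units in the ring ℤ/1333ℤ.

Prime factorization: 1333 = 31 · 43.
φ(1333) = 1333 · (1 − 1/31) · (1 − 1/43)
       = 1333 · 1260/1333 = 1260.

1260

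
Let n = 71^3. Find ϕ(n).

352870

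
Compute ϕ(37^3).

49284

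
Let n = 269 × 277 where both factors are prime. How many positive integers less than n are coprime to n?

φ(74513) = 74513 · (1 − 1/269) · (1 − 1/277)
       = 74513 · 73968/74513 = 73968.

73968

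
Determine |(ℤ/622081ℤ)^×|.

First factor: 622081 = 17 · 23 · 37 · 43.
φ(622081) = 622081 · (1 − 1/17) · (1 − 1/23) · (1 − 1/37) · (1 − 1/43)
       = 622081 · 532224/622081 = 532224.

532224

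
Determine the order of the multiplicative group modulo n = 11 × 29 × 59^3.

φ(65515901) = 65515901 · (1 − 1/11) · (1 − 1/29) · (1 − 1/59)
       = 65515901 · 16240/18821 = 56531440.

56531440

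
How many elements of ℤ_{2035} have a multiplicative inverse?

1440

Prime factorization: 2035 = 5 · 11 · 37.
φ(5) = 5 − 1 = 4.
φ(11) = 11 − 1 = 10.
φ(37) = 37 − 1 = 36.
Since φ is multiplicative, φ(2035) = 4 · 10 · 36 = 1440.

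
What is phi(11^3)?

φ(11^3) = 11^2·(11−1) = 121·10 = 1210.

1210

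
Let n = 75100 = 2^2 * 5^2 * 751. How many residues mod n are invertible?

φ(2^2) = 2^2 − 2^1 = 4 − 2 = 2.
φ(5^2) = 5^2 − 5^1 = 25 − 5 = 20.
φ(751) = 751 − 1 = 750.
Multiply: 2 · 20 · 750 = 30000.

30000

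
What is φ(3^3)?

18

φ(3^3) = 3^2·(3−1) = 9·2 = 18.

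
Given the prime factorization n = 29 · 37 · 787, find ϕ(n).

φ(844451) = 844451 · (1 − 1/29) · (1 − 1/37) · (1 − 1/787)
       = 844451 · 792288/844451 = 792288.

792288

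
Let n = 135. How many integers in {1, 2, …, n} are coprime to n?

72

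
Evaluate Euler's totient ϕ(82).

40

First factor: 82 = 2 * 41.
φ(82) = 82 · (1 − 1/2) · (1 − 1/41)
       = 82 · 40/82 = 40.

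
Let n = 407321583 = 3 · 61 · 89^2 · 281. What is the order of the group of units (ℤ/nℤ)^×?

263155200

φ(3) = 3 − 1 = 2.
φ(61) = 61 − 1 = 60.
φ(89^2) = 89^1·(89−1) = 89·88 = 7832.
φ(281) = 281 − 1 = 280.
Multiply: 2 · 60 · 7832 · 280 = 263155200.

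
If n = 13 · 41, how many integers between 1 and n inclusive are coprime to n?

φ(533) = 533 · (1 − 1/13) · (1 − 1/41)
       = 533 · 480/533 = 480.

480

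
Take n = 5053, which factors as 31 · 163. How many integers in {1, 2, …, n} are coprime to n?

φ(31) = 31 − 1 = 30.
φ(163) = 163 − 1 = 162.
φ(5053) = 30 × 162 = 4860.

4860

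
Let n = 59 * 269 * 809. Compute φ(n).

φ(12839639) = 12839639 · (1 − 1/59) · (1 − 1/269) · (1 − 1/809)
       = 12839639 · 12559552/12839639 = 12559552.

12559552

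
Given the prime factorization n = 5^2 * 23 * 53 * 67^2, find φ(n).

φ(5^2) = 5^1·(5−1) = 5·4 = 20.
φ(23) = 23 − 1 = 22.
φ(53) = 53 − 1 = 52.
φ(67^2) = 67^2 − 67^1 = 4489 − 67 = 4422.
Multiply: 20 · 22 · 52 · 4422 = 101175360.

101175360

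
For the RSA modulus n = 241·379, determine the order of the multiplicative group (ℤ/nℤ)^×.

φ(241) = 241 − 1 = 240.
φ(379) = 379 − 1 = 378.
Since φ is multiplicative, φ(91339) = 240 · 378 = 90720.

90720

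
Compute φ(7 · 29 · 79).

13104

φ(7) = 7 − 1 = 6.
φ(29) = 29 − 1 = 28.
φ(79) = 79 − 1 = 78.
Multiply: 6 · 28 · 78 = 13104.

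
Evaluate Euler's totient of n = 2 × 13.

φ(26) = 26 · (1 − 1/2) · (1 − 1/13)
       = 26 · 12/26 = 12.

12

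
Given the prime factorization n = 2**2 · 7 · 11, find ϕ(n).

120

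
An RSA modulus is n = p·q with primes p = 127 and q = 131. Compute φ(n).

φ(pq) = (p−1)(q−1) = 126 · 130 = 16380.

16380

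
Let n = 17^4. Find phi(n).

78608

φ(83521) = 83521 · (1 − 1/17)
       = 83521 · 16/17 = 78608.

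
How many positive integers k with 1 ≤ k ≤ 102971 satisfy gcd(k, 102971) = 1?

102971 = 11**2 · 23 · 37.
φ(102971) = 102971 · (1 − 1/11) · (1 − 1/23) · (1 − 1/37)
       = 102971 · 7920/9361 = 87120.

87120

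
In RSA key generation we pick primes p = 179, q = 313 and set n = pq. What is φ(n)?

φ(n) = (p − 1)(q − 1) = (179−1)(313−1) = 178·312 = 55536.

55536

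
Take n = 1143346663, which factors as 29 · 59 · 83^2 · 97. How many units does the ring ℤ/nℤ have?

1061082624

φ(1143346663) = 1143346663 · (1 − 1/29) · (1 − 1/59) · (1 − 1/83) · (1 − 1/97)
       = 1143346663 · 12784128/13775261 = 1061082624.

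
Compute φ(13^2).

156

φ(169) = 169 · (1 − 1/13)
       = 169 · 12/13 = 156.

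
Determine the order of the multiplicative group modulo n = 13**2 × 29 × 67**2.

19315296

φ(22000589) = 22000589 · (1 − 1/13) · (1 − 1/29) · (1 − 1/67)
       = 22000589 · 22176/25259 = 19315296.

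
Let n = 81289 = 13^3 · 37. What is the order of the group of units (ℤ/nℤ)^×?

φ(81289) = 81289 · (1 − 1/13) · (1 − 1/37)
       = 81289 · 432/481 = 73008.

73008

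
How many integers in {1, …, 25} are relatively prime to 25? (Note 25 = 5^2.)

φ(5^2) = 5^1·(5−1) = 5·4 = 20.

20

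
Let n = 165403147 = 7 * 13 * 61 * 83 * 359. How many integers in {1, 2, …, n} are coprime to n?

126817920

φ(7) = 7 − 1 = 6.
φ(13) = 13 − 1 = 12.
φ(61) = 61 − 1 = 60.
φ(83) = 83 − 1 = 82.
φ(359) = 359 − 1 = 358.
Multiply: 6 · 12 · 60 · 82 · 358 = 126817920.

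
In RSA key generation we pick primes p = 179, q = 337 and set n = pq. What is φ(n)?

59808

φ(pq) = (p−1)(q−1) = 178 · 336 = 59808.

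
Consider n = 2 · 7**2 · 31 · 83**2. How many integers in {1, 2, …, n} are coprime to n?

φ(2) = 2 − 1 = 1.
φ(7^2) = 7^1·(7−1) = 7·6 = 42.
φ(31) = 31 − 1 = 30.
φ(83^2) = 83^2 − 83^1 = 6889 − 83 = 6806.
φ(20928782) = 1 × 42 × 30 × 6806 = 8575560.

8575560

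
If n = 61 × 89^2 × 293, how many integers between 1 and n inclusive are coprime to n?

φ(61) = 61 − 1 = 60.
φ(89^2) = 89^1·(89−1) = 89·88 = 7832.
φ(293) = 293 − 1 = 292.
Since φ is multiplicative, φ(141572033) = 60 · 7832 · 292 = 137216640.

137216640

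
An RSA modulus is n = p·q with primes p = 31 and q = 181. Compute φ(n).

5400

φ(n) = (p − 1)(q − 1) = (31−1)(181−1) = 30·180 = 5400.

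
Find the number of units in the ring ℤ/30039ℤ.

Prime factorization: 30039 = 3 × 17 × 19 × 31.
φ(30039) = 30039 · (1 − 1/3) · (1 − 1/17) · (1 − 1/19) · (1 − 1/31)
       = 30039 · 17280/30039 = 17280.

17280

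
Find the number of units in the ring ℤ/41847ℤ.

24192

Prime factorization: 41847 = 3 · 13 · 29 · 37.
φ(41847) = 41847 · (1 − 1/3) · (1 − 1/13) · (1 − 1/29) · (1 − 1/37)
       = 41847 · 24192/41847 = 24192.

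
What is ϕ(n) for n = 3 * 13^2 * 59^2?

1067664

φ(1764867) = 1764867 · (1 − 1/3) · (1 − 1/13) · (1 − 1/59)
       = 1764867 · 1392/2301 = 1067664.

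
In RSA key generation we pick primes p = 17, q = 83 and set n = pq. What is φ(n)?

1312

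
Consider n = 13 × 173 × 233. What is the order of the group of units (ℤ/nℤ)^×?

φ(524017) = 524017 · (1 − 1/13) · (1 − 1/173) · (1 − 1/233)
       = 524017 · 478848/524017 = 478848.

478848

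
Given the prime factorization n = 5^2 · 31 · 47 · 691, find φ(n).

19044000

φ(25169675) = 25169675 · (1 − 1/5) · (1 − 1/31) · (1 − 1/47) · (1 − 1/691)
       = 25169675 · 3808800/5033935 = 19044000.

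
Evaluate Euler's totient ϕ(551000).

201600

First factor: 551000 = 2^3 · 5^3 · 19 · 29.
φ(2^3) = 2^3 − 2^2 = 8 − 4 = 4.
φ(5^3) = 5^3 − 5^2 = 125 − 25 = 100.
φ(19) = 19 − 1 = 18.
φ(29) = 29 − 1 = 28.
Multiply: 4 · 100 · 18 · 28 = 201600.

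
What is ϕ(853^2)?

726756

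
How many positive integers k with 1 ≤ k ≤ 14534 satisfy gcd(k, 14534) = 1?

6552

14534 = 2 × 13**2 × 43.
φ(2) = 2 − 1 = 1.
φ(13^2) = 13^1·(13−1) = 13·12 = 156.
φ(43) = 43 − 1 = 42.
Since φ is multiplicative, φ(14534) = 1 · 156 · 42 = 6552.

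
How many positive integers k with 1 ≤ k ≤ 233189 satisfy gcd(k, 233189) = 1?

First factor: 233189 = 11 · 17 · 29 · 43.
φ(233189) = 233189 · (1 − 1/11) · (1 − 1/17) · (1 − 1/29) · (1 − 1/43)
       = 233189 · 188160/233189 = 188160.

188160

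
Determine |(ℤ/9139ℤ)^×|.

7776

Factor 9139: 9139 = 13 × 19 × 37.
φ(9139) = 9139 · (1 − 1/13) · (1 − 1/19) · (1 − 1/37)
       = 9139 · 7776/9139 = 7776.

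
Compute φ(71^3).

352870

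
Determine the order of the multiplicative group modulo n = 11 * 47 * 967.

φ(11) = 11 − 1 = 10.
φ(47) = 47 − 1 = 46.
φ(967) = 967 − 1 = 966.
Since φ is multiplicative, φ(499939) = 10 · 46 · 966 = 444360.

444360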